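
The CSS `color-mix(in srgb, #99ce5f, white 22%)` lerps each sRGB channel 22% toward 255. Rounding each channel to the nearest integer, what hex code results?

#99ce5f is rgb(153, 206, 95).
Lerp each channel 22% toward 255:
  R: 153 + 22.44 = 175.44 → 175
  G: 206 + 10.78 = 216.78 → 217
  B: 95 + 0.22×(255−95) = 95 + 35.2 = 130.2 → 130
rgb(175, 217, 130) = #afd982.

#afd982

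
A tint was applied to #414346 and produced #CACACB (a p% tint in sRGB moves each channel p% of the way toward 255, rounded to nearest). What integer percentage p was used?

72%

#414346 is rgb(65, 67, 70); #CACACB is rgb(202, 202, 203).
On the R channel (widest range): 202 ≈ 65 + (p/100)(255 − 65), so p ≈ 100×(202 − 65)/(255 − 65) = 13700/190 = 72.11.
p = 72 reproduces all three channels after rounding.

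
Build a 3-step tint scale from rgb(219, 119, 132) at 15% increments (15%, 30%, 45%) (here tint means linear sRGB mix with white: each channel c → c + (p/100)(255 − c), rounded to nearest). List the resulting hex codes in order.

15%: (219 + 5.4 = 224.4→224, 119 + 20.4 = 139.4→139, 132 + 18.45 = 150.45→150) → #E08B96
30%: (219 + 10.8 = 229.8→230, 119 + 40.8 = 159.8→160, 132 + 36.9 = 168.9→169) → #E6A0A9
45%: (219 + 16.2 = 235.2→235, 119 + 61.2 = 180.2→180, 132 + 55.35 = 187.35→187) → #EBB4BB

#E08B96, #E6A0A9, #EBB4BB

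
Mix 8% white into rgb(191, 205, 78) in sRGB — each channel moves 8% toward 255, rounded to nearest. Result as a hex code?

An 8% tint moves each channel 8% toward 255:
  R: 191 + 0.08×(255−191) = 191 + 5.12 = 196.12 → 196
  G: 205 + 4 = 209 → 209
  B: 78 + 0.08×(255−78) = 78 + 14.16 = 92.16 → 92
rgb(196, 209, 92) = #C4D15C.

#C4D15C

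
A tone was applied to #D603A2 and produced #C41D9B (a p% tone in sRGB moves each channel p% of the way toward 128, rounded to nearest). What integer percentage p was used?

#D603A2 is rgb(214, 3, 162); #C41D9B is rgb(196, 29, 155).
On the G channel (widest range): 29 ≈ 3 + (p/100)(128 − 3), so p ≈ 100×(29 − 3)/(128 − 3) = 2600/125 = 20.80.
p = 21 reproduces all three channels after rounding.

21%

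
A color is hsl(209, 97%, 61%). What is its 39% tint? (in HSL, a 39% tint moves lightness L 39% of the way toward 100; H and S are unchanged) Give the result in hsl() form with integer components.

hsl(209, 97%, 76%)

L moves 39% from 61 toward 100: 61 + 15.21 = 76.21 → 76.
H and S are unchanged.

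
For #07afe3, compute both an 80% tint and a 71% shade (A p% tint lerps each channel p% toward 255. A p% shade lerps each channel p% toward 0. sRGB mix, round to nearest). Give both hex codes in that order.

#cdeff9, #023342

#07afe3 is rgb(7, 175, 227).
80% tint:
  R: 7 + 198.4 = 205.4 → 205
  G: 175 + 64 = 239 → 239
  B: 227 + 22.4 = 249.4 → 249
  → #cdeff9
71% shade:
  R: 7 + 0.71×(0−7) = 7 − 4.97 = 2.03 → 2
  G: 175 − 124.25 = 50.75 → 51
  B: 227 − 161.17 = 65.83 → 66
  → #023342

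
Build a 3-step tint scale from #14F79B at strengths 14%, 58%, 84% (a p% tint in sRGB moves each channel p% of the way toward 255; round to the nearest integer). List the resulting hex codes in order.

#35F8A9, #9CFCD5, #D9FEEF

#14F79B is rgb(20, 247, 155).
14%: (20 + 32.9 = 52.9→53, 247 + 1.12 = 248.12→248, 155 + 14 = 169→169) → #35F8A9
58%: (20 + 136.3 = 156.3→156, 247 + 4.64 = 251.64→252, 155 + 58 = 213→213) → #9CFCD5
84%: (20 + 197.4 = 217.4→217, 247 + 6.72 = 253.72→254, 155 + 84 = 239→239) → #D9FEEF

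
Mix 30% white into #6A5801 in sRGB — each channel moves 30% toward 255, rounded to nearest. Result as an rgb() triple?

#6A5801 is rgb(106, 88, 1).
Per channel, c → c + 0.3(255 − c):
  R: 106 + 0.3×(255−106) = 106 + 44.7 = 150.7 → 151
  G: 88 + 50.1 = 138.1 → 138
  B: 1 + 76.2 = 77.2 → 77

rgb(151, 138, 77)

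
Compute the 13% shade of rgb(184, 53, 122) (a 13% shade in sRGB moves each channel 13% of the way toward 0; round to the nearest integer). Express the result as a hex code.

Lerp each channel 13% toward 0:
  R: 184 + 0.13×(0−184) = 184 − 23.92 = 160.08 → 160
  G: 53 + 0.13×(0−53) = 53 − 6.89 = 46.11 → 46
  B: 122 + 0.13×(0−122) = 122 − 15.86 = 106.14 → 106
rgb(160, 46, 106) = #a02e6a.

#a02e6a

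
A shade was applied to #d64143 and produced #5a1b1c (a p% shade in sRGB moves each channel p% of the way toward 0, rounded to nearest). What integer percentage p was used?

#d64143 is rgb(214, 65, 67); #5a1b1c is rgb(90, 27, 28).
On the R channel (widest range): 90 ≈ 214 + (p/100)(0 − 214), so p ≈ 100×(90 − 214)/(0 − 214) = -12400/-214 = 57.94.
p = 58 reproduces all three channels after rounding.

58%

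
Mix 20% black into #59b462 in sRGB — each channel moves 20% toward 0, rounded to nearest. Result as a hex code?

#59b462 is rgb(89, 180, 98).
A 20% shade moves each channel 20% toward 0:
  R: 89 + 0.2×(0−89) = 89 − 17.8 = 71.2 → 71
  G: 180 + 0.2×(0−180) = 180 − 36 = 144 → 144
  B: 98 − 19.6 = 78.4 → 78
rgb(71, 144, 78) = #47904e.

#47904e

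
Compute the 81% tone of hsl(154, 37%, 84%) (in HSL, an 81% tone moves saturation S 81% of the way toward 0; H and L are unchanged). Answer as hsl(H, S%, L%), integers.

hsl(154, 7%, 84%)

S moves 81% from 37 toward 0: 37 − 29.97 = 7.03 → 7.
H and L are unchanged.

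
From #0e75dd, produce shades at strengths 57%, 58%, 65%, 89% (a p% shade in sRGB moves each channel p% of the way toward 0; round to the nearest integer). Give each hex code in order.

#0e75dd is rgb(14, 117, 221).
57%: (14 − 7.98 = 6.02→6, 117 − 66.69 = 50.31→50, 221 − 125.97 = 95.03→95) → #06325f
58%: (14 − 8.12 = 5.88→6, 117 − 67.86 = 49.14→49, 221 − 128.18 = 92.82→93) → #06315d
65%: (14 − 9.1 = 4.9→5, 117 − 76.05 = 40.95→41, 221 − 143.65 = 77.35→77) → #05294d
89%: (14 − 12.46 = 1.54→2, 117 − 104.13 = 12.87→13, 221 − 196.69 = 24.31→24) → #020d18

#06325f, #06315d, #05294d, #020d18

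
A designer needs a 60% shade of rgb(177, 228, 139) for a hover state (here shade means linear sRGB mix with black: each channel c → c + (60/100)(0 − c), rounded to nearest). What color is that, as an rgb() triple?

rgb(71, 91, 56)

Per channel, c → c + 0.6(0 − c):
  R: 177 + 0.6×(0−177) = 177 − 106.2 = 70.8 → 71
  G: 228 + 0.6×(0−228) = 228 − 136.8 = 91.2 → 91
  B: 139 − 83.4 = 55.6 → 56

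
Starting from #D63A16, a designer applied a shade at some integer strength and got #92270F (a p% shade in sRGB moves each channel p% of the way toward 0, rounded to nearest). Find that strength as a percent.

32%

#D63A16 is rgb(214, 58, 22); #92270F is rgb(146, 39, 15).
On the R channel (widest range): 146 ≈ 214 + (p/100)(0 − 214), so p ≈ 100×(146 − 214)/(0 − 214) = -6800/-214 = 31.78.
p = 32 reproduces all three channels after rounding.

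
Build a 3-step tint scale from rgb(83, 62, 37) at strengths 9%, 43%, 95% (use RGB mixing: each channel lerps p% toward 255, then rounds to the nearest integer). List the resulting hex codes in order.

#624F39, #9D9183, #F6F5F4

9%: (83 + 15.48 = 98.48→98, 62 + 17.37 = 79.37→79, 37 + 19.62 = 56.62→57) → #624F39
43%: (83 + 73.96 = 156.96→157, 62 + 82.99 = 144.99→145, 37 + 93.74 = 130.74→131) → #9D9183
95%: (83 + 163.4 = 246.4→246, 62 + 183.35 = 245.35→245, 37 + 207.1 = 244.1→244) → #F6F5F4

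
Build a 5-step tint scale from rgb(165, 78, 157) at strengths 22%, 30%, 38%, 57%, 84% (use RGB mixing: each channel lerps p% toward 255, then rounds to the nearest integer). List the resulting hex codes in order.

22%: (165 + 19.8 = 184.8→185, 78 + 38.94 = 116.94→117, 157 + 21.56 = 178.56→179) → #B975B3
30%: (165 + 27 = 192→192, 78 + 53.1 = 131.1→131, 157 + 29.4 = 186.4→186) → #C083BA
38%: (165 + 34.2 = 199.2→199, 78 + 67.26 = 145.26→145, 157 + 37.24 = 194.24→194) → #C791C2
57%: (165 + 51.3 = 216.3→216, 78 + 100.89 = 178.89→179, 157 + 55.86 = 212.86→213) → #D8B3D5
84%: (165 + 75.6 = 240.6→241, 78 + 148.68 = 226.68→227, 157 + 82.32 = 239.32→239) → #F1E3EF

#B975B3, #C083BA, #C791C2, #D8B3D5, #F1E3EF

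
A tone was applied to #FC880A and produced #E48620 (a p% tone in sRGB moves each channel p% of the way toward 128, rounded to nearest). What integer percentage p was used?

19%

#FC880A is rgb(252, 136, 10); #E48620 is rgb(228, 134, 32).
On the R channel (widest range): 228 ≈ 252 + (p/100)(128 − 252), so p ≈ 100×(228 − 252)/(128 − 252) = -2400/-124 = 19.35.
p = 19 reproduces all three channels after rounding.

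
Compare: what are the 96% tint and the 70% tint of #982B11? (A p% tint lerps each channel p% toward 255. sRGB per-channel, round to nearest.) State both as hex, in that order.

#982B11 is rgb(152, 43, 17).
96% tint:
  R: 152 + 0.96×(255−152) = 152 + 98.88 = 250.88 → 251
  G: 43 + 0.96×(255−43) = 43 + 203.52 = 246.52 → 247
  B: 17 + 0.96×(255−17) = 17 + 228.48 = 245.48 → 245
  → #FBF7F5
70% tint:
  R: 152 + 72.1 = 224.1 → 224
  G: 43 + 0.7×(255−43) = 43 + 148.4 = 191.4 → 191
  B: 17 + 0.7×(255−17) = 17 + 166.6 = 183.6 → 184
  → #E0BFB8

#FBF7F5, #E0BFB8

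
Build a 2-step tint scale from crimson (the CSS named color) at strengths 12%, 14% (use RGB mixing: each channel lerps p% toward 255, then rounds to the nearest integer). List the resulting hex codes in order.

CSS crimson is rgb(220, 20, 60).
12%: (220 + 4.2 = 224.2→224, 20 + 28.2 = 48.2→48, 60 + 23.4 = 83.4→83) → #E03053
14%: (220 + 4.9 = 224.9→225, 20 + 32.9 = 52.9→53, 60 + 27.3 = 87.3→87) → #E13557

#E03053, #E13557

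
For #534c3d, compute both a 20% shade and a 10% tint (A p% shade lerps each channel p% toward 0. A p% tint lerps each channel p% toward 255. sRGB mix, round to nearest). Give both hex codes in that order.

#534c3d is rgb(83, 76, 61).
20% shade:
  R: 83 + 0.2×(0−83) = 83 − 16.6 = 66.4 → 66
  G: 76 + 0.2×(0−76) = 76 − 15.2 = 60.8 → 61
  B: 61 − 12.2 = 48.8 → 49
  → #423d31
10% tint:
  R: 83 + 17.2 = 100.2 → 100
  G: 76 + 0.1×(255−76) = 76 + 17.9 = 93.9 → 94
  B: 61 + 0.1×(255−61) = 61 + 19.4 = 80.4 → 80
  → #645e50

#423d31, #645e50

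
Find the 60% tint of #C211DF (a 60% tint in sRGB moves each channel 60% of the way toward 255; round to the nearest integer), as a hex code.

#E7A0F2

#C211DF is rgb(194, 17, 223).
Lerp each channel 60% toward 255:
  R: 194 + 0.6×(255−194) = 194 + 36.6 = 230.6 → 231
  G: 17 + 0.6×(255−17) = 17 + 142.8 = 159.8 → 160
  B: 223 + 0.6×(255−223) = 223 + 19.2 = 242.2 → 242
rgb(231, 160, 242) = #E7A0F2.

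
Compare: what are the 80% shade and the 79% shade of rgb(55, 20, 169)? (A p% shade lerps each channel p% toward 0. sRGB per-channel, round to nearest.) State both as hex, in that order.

#0B0422, #0C0423

80% shade:
  R: 55 + 0.8×(0−55) = 55 − 44 = 11 → 11
  G: 20 + 0.8×(0−20) = 20 − 16 = 4 → 4
  B: 169 + 0.8×(0−169) = 169 − 135.2 = 33.8 → 34
  → #0B0422
79% shade:
  R: 55 + 0.79×(0−55) = 55 − 43.45 = 11.55 → 12
  G: 20 + 0.79×(0−20) = 20 − 15.8 = 4.2 → 4
  B: 169 − 133.51 = 35.49 → 35
  → #0C0423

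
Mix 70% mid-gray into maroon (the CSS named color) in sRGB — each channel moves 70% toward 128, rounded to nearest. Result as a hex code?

#805A5A

CSS maroon is rgb(128, 0, 0).
A 70% tone moves each channel 70% toward 128:
  R: 128 + 0.7×(128−128) = 128 + 0 = 128 → 128
  G: 0 + 0.7×(128−0) = 0 + 89.6 = 89.6 → 90
  B: 0 + 89.6 = 89.6 → 90
rgb(128, 90, 90) = #805A5A.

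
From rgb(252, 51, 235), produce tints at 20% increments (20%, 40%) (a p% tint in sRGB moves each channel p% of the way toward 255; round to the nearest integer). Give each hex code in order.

#fd5cef, #fd85f3

20%: (252 + 0.6 = 252.6→253, 51 + 40.8 = 91.8→92, 235 + 4 = 239→239) → #fd5cef
40%: (252 + 1.2 = 253.2→253, 51 + 81.6 = 132.6→133, 235 + 8 = 243→243) → #fd85f3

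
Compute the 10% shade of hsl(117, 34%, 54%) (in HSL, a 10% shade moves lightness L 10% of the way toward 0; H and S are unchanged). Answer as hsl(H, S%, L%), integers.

L moves 10% from 54 toward 0: 54 − 5.4 = 48.6 → 49.
H and S are unchanged.

hsl(117, 34%, 49%)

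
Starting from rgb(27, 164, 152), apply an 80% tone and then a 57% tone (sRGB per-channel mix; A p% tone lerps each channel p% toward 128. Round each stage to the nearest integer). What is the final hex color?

#778382

An 80% tone moves each channel 80% toward 128:
  R: 27 + 0.8×(128−27) = 27 + 80.8 = 107.8 → 108
  G: 164 + 0.8×(128−164) = 164 − 28.8 = 135.2 → 135
  B: 152 + 0.8×(128−152) = 152 − 19.2 = 132.8 → 133
After the tone: rgb(108, 135, 133) = #6c8785.
Lerp each channel 57% toward 128:
  R: 108 + 0.57×(128−108) = 108 + 11.4 = 119.4 → 119
  G: 135 − 3.99 = 131.01 → 131
  B: 133 + 0.57×(128−133) = 133 − 2.85 = 130.15 → 130
rgb(119, 131, 130) = #778382.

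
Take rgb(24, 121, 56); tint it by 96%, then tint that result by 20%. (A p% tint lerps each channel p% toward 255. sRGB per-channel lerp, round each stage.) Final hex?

Lerp each channel 96% toward 255:
  R: 24 + 0.96×(255−24) = 24 + 221.76 = 245.76 → 246
  G: 121 + 0.96×(255−121) = 121 + 128.64 = 249.64 → 250
  B: 56 + 0.96×(255−56) = 56 + 191.04 = 247.04 → 247
After the tint: rgb(246, 250, 247) = #f6faf7.
Per channel, c → c + 0.2(255 − c):
  R: 246 + 1.8 = 247.8 → 248
  G: 250 + 1 = 251 → 251
  B: 247 + 1.6 = 248.6 → 249
rgb(248, 251, 249) = #f8fbf9.

#f8fbf9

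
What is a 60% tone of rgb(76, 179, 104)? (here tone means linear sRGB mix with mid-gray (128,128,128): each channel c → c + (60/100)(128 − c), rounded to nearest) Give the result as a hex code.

Per channel, c → c + 0.6(128 − c):
  R: 76 + 0.6×(128−76) = 76 + 31.2 = 107.2 → 107
  G: 179 + 0.6×(128−179) = 179 − 30.6 = 148.4 → 148
  B: 104 + 0.6×(128−104) = 104 + 14.4 = 118.4 → 118
rgb(107, 148, 118) = #6b9476.

#6b9476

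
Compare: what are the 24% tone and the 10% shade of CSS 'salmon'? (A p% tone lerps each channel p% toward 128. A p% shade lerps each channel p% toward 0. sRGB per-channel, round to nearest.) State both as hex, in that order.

#DD8075, #E17367

CSS salmon is rgb(250, 128, 114).
24% tone:
  R: 250 + 0.24×(128−250) = 250 − 29.28 = 220.72 → 221
  G: 128 + 0 = 128 → 128
  B: 114 + 0.24×(128−114) = 114 + 3.36 = 117.36 → 117
  → #DD8075
10% shade:
  R: 250 − 25 = 225 → 225
  G: 128 + 0.1×(0−128) = 128 − 12.8 = 115.2 → 115
  B: 114 − 11.4 = 102.6 → 103
  → #E17367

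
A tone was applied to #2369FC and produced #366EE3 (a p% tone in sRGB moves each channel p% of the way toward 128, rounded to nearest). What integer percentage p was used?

#2369FC is rgb(35, 105, 252); #366EE3 is rgb(54, 110, 227).
On the B channel (widest range): 227 ≈ 252 + (p/100)(128 − 252), so p ≈ 100×(227 − 252)/(128 − 252) = -2500/-124 = 20.16.
p = 20 reproduces all three channels after rounding.

20%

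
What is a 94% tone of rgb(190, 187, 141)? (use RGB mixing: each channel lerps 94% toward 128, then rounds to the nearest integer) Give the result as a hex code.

#848481

A 94% tone moves each channel 94% toward 128:
  R: 190 + 0.94×(128−190) = 190 − 58.28 = 131.72 → 132
  G: 187 + 0.94×(128−187) = 187 − 55.46 = 131.54 → 132
  B: 141 + 0.94×(128−141) = 141 − 12.22 = 128.78 → 129
rgb(132, 132, 129) = #848481.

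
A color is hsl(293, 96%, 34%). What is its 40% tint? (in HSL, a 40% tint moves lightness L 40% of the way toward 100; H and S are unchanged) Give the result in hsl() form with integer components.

L moves 40% from 34 toward 100: 34 + 26.4 = 60.4 → 60.
H and S are unchanged.

hsl(293, 96%, 60%)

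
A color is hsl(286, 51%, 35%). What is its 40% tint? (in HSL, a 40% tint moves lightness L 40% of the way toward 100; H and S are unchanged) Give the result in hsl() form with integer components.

hsl(286, 51%, 61%)

L moves 40% from 35 toward 100: 35 + 26 = 61 → 61.
H and S are unchanged.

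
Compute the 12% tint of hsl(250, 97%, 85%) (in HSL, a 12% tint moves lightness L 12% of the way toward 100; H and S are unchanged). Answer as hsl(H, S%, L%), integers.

hsl(250, 97%, 87%)

L moves 12% from 85 toward 100: 85 + 1.8 = 86.8 → 87.
H and S are unchanged.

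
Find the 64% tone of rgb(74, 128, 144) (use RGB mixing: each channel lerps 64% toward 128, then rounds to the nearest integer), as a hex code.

A 64% tone moves each channel 64% toward 128:
  R: 74 + 0.64×(128−74) = 74 + 34.56 = 108.56 → 109
  G: 128 + 0.64×(128−128) = 128 + 0 = 128 → 128
  B: 144 + 0.64×(128−144) = 144 − 10.24 = 133.76 → 134
rgb(109, 128, 134) = #6D8086.

#6D8086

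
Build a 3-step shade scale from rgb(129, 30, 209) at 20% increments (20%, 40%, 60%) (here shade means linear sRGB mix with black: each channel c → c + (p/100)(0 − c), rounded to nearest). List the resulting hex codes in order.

#6718A7, #4D127D, #340C54

20%: (129 − 25.8 = 103.2→103, 30 − 6 = 24→24, 209 − 41.8 = 167.2→167) → #6718A7
40%: (129 − 51.6 = 77.4→77, 30 − 12 = 18→18, 209 − 83.6 = 125.4→125) → #4D127D
60%: (129 − 77.4 = 51.6→52, 30 − 18 = 12→12, 209 − 125.4 = 83.6→84) → #340C54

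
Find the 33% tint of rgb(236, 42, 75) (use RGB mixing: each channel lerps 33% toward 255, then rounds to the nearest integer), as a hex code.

#F27086

A 33% tint moves each channel 33% toward 255:
  R: 236 + 0.33×(255−236) = 236 + 6.27 = 242.27 → 242
  G: 42 + 0.33×(255−42) = 42 + 70.29 = 112.29 → 112
  B: 75 + 59.4 = 134.4 → 134
rgb(242, 112, 134) = #F27086.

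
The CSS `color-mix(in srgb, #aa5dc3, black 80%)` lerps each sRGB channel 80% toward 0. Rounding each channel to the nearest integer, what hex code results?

#aa5dc3 is rgb(170, 93, 195).
Per channel, c → c + 0.8(0 − c):
  R: 170 − 136 = 34 → 34
  G: 93 + 0.8×(0−93) = 93 − 74.4 = 18.6 → 19
  B: 195 + 0.8×(0−195) = 195 − 156 = 39 → 39
rgb(34, 19, 39) = #221327.

#221327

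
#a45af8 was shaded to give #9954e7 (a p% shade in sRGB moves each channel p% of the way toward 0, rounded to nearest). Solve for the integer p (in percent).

#a45af8 is rgb(164, 90, 248); #9954e7 is rgb(153, 84, 231).
On the B channel (widest range): 231 ≈ 248 + (p/100)(0 − 248), so p ≈ 100×(231 − 248)/(0 − 248) = -1700/-248 = 6.85.
p = 7 reproduces all three channels after rounding.

7%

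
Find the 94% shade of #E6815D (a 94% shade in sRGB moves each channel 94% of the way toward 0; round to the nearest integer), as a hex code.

#0E0806

#E6815D is rgb(230, 129, 93).
Lerp each channel 94% toward 0:
  R: 230 − 216.2 = 13.8 → 14
  G: 129 + 0.94×(0−129) = 129 − 121.26 = 7.74 → 8
  B: 93 − 87.42 = 5.58 → 6
rgb(14, 8, 6) = #0E0806.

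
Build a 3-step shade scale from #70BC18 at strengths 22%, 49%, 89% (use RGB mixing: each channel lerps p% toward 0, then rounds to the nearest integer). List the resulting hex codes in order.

#70BC18 is rgb(112, 188, 24).
22%: (112 − 24.64 = 87.36→87, 188 − 41.36 = 146.64→147, 24 − 5.28 = 18.72→19) → #579313
49%: (112 − 54.88 = 57.12→57, 188 − 92.12 = 95.88→96, 24 − 11.76 = 12.24→12) → #39600C
89%: (112 − 99.68 = 12.32→12, 188 − 167.32 = 20.68→21, 24 − 21.36 = 2.64→3) → #0C1503

#579313, #39600C, #0C1503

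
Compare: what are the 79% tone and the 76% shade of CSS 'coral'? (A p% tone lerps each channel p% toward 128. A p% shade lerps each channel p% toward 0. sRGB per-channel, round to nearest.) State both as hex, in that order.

#9B8076, #3D1E13

CSS coral is rgb(255, 127, 80).
79% tone:
  R: 255 − 100.33 = 154.67 → 155
  G: 127 + 0.79×(128−127) = 127 + 0.79 = 127.79 → 128
  B: 80 + 0.79×(128−80) = 80 + 37.92 = 117.92 → 118
  → #9B8076
76% shade:
  R: 255 + 0.76×(0−255) = 255 − 193.8 = 61.2 → 61
  G: 127 − 96.52 = 30.48 → 30
  B: 80 + 0.76×(0−80) = 80 − 60.8 = 19.2 → 19
  → #3D1E13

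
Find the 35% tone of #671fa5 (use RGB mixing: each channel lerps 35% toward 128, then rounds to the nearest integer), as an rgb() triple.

#671fa5 is rgb(103, 31, 165).
Per channel, c → c + 0.35(128 − c):
  R: 103 + 0.35×(128−103) = 103 + 8.75 = 111.75 → 112
  G: 31 + 0.35×(128−31) = 31 + 33.95 = 64.95 → 65
  B: 165 + 0.35×(128−165) = 165 − 12.95 = 152.05 → 152

rgb(112, 65, 152)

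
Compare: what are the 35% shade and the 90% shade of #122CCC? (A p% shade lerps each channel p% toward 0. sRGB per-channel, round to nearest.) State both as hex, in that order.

#0C1D85, #020414

#122CCC is rgb(18, 44, 204).
35% shade:
  R: 18 + 0.35×(0−18) = 18 − 6.3 = 11.7 → 12
  G: 44 − 15.4 = 28.6 → 29
  B: 204 − 71.4 = 132.6 → 133
  → #0C1D85
90% shade:
  R: 18 − 16.2 = 1.8 → 2
  G: 44 − 39.6 = 4.4 → 4
  B: 204 + 0.9×(0−204) = 204 − 183.6 = 20.4 → 20
  → #020414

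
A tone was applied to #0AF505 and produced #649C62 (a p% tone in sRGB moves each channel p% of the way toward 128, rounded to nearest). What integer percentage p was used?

#0AF505 is rgb(10, 245, 5); #649C62 is rgb(100, 156, 98).
On the B channel (widest range): 98 ≈ 5 + (p/100)(128 − 5), so p ≈ 100×(98 − 5)/(128 − 5) = 9300/123 = 75.61.
p = 76 reproduces all three channels after rounding.

76%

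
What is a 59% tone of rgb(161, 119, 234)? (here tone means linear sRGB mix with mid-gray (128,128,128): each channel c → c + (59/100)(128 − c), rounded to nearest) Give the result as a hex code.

#8E7CAB

Per channel, c → c + 0.59(128 − c):
  R: 161 + 0.59×(128−161) = 161 − 19.47 = 141.53 → 142
  G: 119 + 5.31 = 124.31 → 124
  B: 234 − 62.54 = 171.46 → 171
rgb(142, 124, 171) = #8E7CAB.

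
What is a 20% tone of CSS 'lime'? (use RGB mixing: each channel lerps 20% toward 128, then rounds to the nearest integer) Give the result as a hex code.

#1AE61A

CSS lime is rgb(0, 255, 0).
Per channel, c → c + 0.2(128 − c):
  R: 0 + 0.2×(128−0) = 0 + 25.6 = 25.6 → 26
  G: 255 + 0.2×(128−255) = 255 − 25.4 = 229.6 → 230
  B: 0 + 0.2×(128−0) = 0 + 25.6 = 25.6 → 26
rgb(26, 230, 26) = #1AE61A.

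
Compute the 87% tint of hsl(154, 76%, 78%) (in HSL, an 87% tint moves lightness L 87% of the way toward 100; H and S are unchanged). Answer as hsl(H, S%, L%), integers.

hsl(154, 76%, 97%)

L moves 87% from 78 toward 100: 78 + 19.14 = 97.14 → 97.
H and S are unchanged.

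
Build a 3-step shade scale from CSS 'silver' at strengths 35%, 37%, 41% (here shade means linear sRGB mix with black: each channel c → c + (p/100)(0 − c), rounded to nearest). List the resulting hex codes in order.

#7D7D7D, #797979, #717171

CSS silver is rgb(192, 192, 192).
35%: (192 − 67.2 = 124.8→125, 192 − 67.2 = 124.8→125, 192 − 67.2 = 124.8→125) → #7D7D7D
37%: (192 − 71.04 = 120.96→121, 192 − 71.04 = 120.96→121, 192 − 71.04 = 120.96→121) → #797979
41%: (192 − 78.72 = 113.28→113, 192 − 78.72 = 113.28→113, 192 − 78.72 = 113.28→113) → #717171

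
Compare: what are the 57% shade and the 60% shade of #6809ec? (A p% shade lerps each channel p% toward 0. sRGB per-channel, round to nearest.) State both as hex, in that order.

#6809ec is rgb(104, 9, 236).
57% shade:
  R: 104 + 0.57×(0−104) = 104 − 59.28 = 44.72 → 45
  G: 9 + 0.57×(0−9) = 9 − 5.13 = 3.87 → 4
  B: 236 + 0.57×(0−236) = 236 − 134.52 = 101.48 → 101
  → #2d0465
60% shade:
  R: 104 − 62.4 = 41.6 → 42
  G: 9 + 0.6×(0−9) = 9 − 5.4 = 3.6 → 4
  B: 236 + 0.6×(0−236) = 236 − 141.6 = 94.4 → 94
  → #2a045e

#2d0465, #2a045e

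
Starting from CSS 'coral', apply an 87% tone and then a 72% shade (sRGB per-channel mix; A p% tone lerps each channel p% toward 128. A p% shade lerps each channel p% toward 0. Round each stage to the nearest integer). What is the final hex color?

CSS coral is rgb(255, 127, 80).
An 87% tone moves each channel 87% toward 128:
  R: 255 − 110.49 = 144.51 → 145
  G: 127 + 0.87×(128−127) = 127 + 0.87 = 127.87 → 128
  B: 80 + 0.87×(128−80) = 80 + 41.76 = 121.76 → 122
After the tone: rgb(145, 128, 122) = #91807a.
A 72% shade moves each channel 72% toward 0:
  R: 145 + 0.72×(0−145) = 145 − 104.4 = 40.6 → 41
  G: 128 − 92.16 = 35.84 → 36
  B: 122 + 0.72×(0−122) = 122 − 87.84 = 34.16 → 34
rgb(41, 36, 34) = #292422.

#292422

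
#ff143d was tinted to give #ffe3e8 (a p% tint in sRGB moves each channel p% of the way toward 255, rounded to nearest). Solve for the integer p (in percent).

88%

#ff143d is rgb(255, 20, 61); #ffe3e8 is rgb(255, 227, 232).
On the G channel (widest range): 227 ≈ 20 + (p/100)(255 − 20), so p ≈ 100×(227 − 20)/(255 − 20) = 20700/235 = 88.09.
p = 88 reproduces all three channels after rounding.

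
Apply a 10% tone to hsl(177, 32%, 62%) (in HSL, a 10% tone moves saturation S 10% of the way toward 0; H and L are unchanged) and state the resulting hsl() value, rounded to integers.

S moves 10% from 32 toward 0: 32 − 3.2 = 28.8 → 29.
H and L are unchanged.

hsl(177, 29%, 62%)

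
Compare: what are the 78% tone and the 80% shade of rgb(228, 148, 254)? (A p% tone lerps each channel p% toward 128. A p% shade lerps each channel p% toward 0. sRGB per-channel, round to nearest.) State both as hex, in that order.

78% tone:
  R: 228 − 78 = 150 → 150
  G: 148 + 0.78×(128−148) = 148 − 15.6 = 132.4 → 132
  B: 254 − 98.28 = 155.72 → 156
  → #96849C
80% shade:
  R: 228 + 0.8×(0−228) = 228 − 182.4 = 45.6 → 46
  G: 148 + 0.8×(0−148) = 148 − 118.4 = 29.6 → 30
  B: 254 − 203.2 = 50.8 → 51
  → #2E1E33

#96849C, #2E1E33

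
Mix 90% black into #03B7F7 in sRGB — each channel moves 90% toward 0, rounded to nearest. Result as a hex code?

#001219

#03B7F7 is rgb(3, 183, 247).
Per channel, c → c + 0.9(0 − c):
  R: 3 + 0.9×(0−3) = 3 − 2.7 = 0.3 → 0
  G: 183 + 0.9×(0−183) = 183 − 164.7 = 18.3 → 18
  B: 247 + 0.9×(0−247) = 247 − 222.3 = 24.7 → 25
rgb(0, 18, 25) = #001219.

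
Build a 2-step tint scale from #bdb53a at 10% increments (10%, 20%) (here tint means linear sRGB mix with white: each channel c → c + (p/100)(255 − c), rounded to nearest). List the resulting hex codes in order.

#bdb53a is rgb(189, 181, 58).
10%: (189 + 6.6 = 195.6→196, 181 + 7.4 = 188.4→188, 58 + 19.7 = 77.7→78) → #c4bc4e
20%: (189 + 13.2 = 202.2→202, 181 + 14.8 = 195.8→196, 58 + 39.4 = 97.4→97) → #cac461

#c4bc4e, #cac461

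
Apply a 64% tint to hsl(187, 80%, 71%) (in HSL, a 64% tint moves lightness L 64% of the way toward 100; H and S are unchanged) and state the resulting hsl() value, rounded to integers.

hsl(187, 80%, 90%)

L moves 64% from 71 toward 100: 71 + 18.56 = 89.56 → 90.
H and S are unchanged.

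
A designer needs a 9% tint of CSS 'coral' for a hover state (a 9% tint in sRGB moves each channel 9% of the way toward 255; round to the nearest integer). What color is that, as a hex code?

CSS coral is rgb(255, 127, 80).
Per channel, c → c + 0.09(255 − c):
  R: 255 + 0.09×(255−255) = 255 + 0 = 255 → 255
  G: 127 + 11.52 = 138.52 → 139
  B: 80 + 15.75 = 95.75 → 96
rgb(255, 139, 96) = #ff8b60.

#ff8b60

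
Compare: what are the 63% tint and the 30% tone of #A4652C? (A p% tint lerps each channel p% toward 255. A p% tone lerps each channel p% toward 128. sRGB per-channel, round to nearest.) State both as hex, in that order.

#A4652C is rgb(164, 101, 44).
63% tint:
  R: 164 + 0.63×(255−164) = 164 + 57.33 = 221.33 → 221
  G: 101 + 97.02 = 198.02 → 198
  B: 44 + 0.63×(255−44) = 44 + 132.93 = 176.93 → 177
  → #DDC6B1
30% tone:
  R: 164 + 0.3×(128−164) = 164 − 10.8 = 153.2 → 153
  G: 101 + 0.3×(128−101) = 101 + 8.1 = 109.1 → 109
  B: 44 + 0.3×(128−44) = 44 + 25.2 = 69.2 → 69
  → #996D45

#DDC6B1, #996D45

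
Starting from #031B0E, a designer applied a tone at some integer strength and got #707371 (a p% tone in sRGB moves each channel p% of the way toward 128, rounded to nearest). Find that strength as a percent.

87%

#031B0E is rgb(3, 27, 14); #707371 is rgb(112, 115, 113).
On the R channel (widest range): 112 ≈ 3 + (p/100)(128 − 3), so p ≈ 100×(112 − 3)/(128 − 3) = 10900/125 = 87.20.
p = 87 reproduces all three channels after rounding.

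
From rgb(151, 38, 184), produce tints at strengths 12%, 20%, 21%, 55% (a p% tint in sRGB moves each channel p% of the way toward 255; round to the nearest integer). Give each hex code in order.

#a340c1, #ac51c6, #ad54c7, #d09ddf

12%: (151 + 12.48 = 163.48→163, 38 + 26.04 = 64.04→64, 184 + 8.52 = 192.52→193) → #a340c1
20%: (151 + 20.8 = 171.8→172, 38 + 43.4 = 81.4→81, 184 + 14.2 = 198.2→198) → #ac51c6
21%: (151 + 21.84 = 172.84→173, 38 + 45.57 = 83.57→84, 184 + 14.91 = 198.91→199) → #ad54c7
55%: (151 + 57.2 = 208.2→208, 38 + 119.35 = 157.35→157, 184 + 39.05 = 223.05→223) → #d09ddf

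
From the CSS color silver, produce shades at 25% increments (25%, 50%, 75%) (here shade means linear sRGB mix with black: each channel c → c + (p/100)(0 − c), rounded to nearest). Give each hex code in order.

#909090, #606060, #303030

CSS silver is rgb(192, 192, 192).
25%: (192 − 48 = 144→144, 192 − 48 = 144→144, 192 − 48 = 144→144) → #909090
50%: (192 − 96 = 96→96, 192 − 96 = 96→96, 192 − 96 = 96→96) → #606060
75%: (192 − 144 = 48→48, 192 − 144 = 48→48, 192 − 144 = 48→48) → #303030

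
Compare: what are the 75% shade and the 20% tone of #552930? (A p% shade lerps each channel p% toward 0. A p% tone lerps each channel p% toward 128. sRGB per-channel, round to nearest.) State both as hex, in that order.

#150A0C, #5E3A40

#552930 is rgb(85, 41, 48).
75% shade:
  R: 85 + 0.75×(0−85) = 85 − 63.75 = 21.25 → 21
  G: 41 + 0.75×(0−41) = 41 − 30.75 = 10.25 → 10
  B: 48 − 36 = 12 → 12
  → #150A0C
20% tone:
  R: 85 + 0.2×(128−85) = 85 + 8.6 = 93.6 → 94
  G: 41 + 0.2×(128−41) = 41 + 17.4 = 58.4 → 58
  B: 48 + 0.2×(128−48) = 48 + 16 = 64 → 64
  → #5E3A40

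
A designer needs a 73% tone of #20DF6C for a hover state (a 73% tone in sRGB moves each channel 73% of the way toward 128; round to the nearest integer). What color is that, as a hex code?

#20DF6C is rgb(32, 223, 108).
Per channel, c → c + 0.73(128 − c):
  R: 32 + 0.73×(128−32) = 32 + 70.08 = 102.08 → 102
  G: 223 − 69.35 = 153.65 → 154
  B: 108 + 0.73×(128−108) = 108 + 14.6 = 122.6 → 123
rgb(102, 154, 123) = #669A7B.

#669A7B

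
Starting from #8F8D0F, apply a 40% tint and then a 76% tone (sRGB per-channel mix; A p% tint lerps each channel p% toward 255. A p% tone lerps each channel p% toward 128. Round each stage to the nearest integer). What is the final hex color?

#8E8E7C

#8F8D0F is rgb(143, 141, 15).
Per channel, c → c + 0.4(255 − c):
  R: 143 + 44.8 = 187.8 → 188
  G: 141 + 45.6 = 186.6 → 187
  B: 15 + 96 = 111 → 111
After the tint: rgb(188, 187, 111) = #BCBB6F.
A 76% tone moves each channel 76% toward 128:
  R: 188 + 0.76×(128−188) = 188 − 45.6 = 142.4 → 142
  G: 187 + 0.76×(128−187) = 187 − 44.84 = 142.16 → 142
  B: 111 + 12.92 = 123.92 → 124
rgb(142, 142, 124) = #8E8E7C.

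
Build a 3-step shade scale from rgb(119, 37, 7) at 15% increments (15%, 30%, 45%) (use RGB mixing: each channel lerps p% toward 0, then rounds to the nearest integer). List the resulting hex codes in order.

15%: (119 − 17.85 = 101.15→101, 37 − 5.55 = 31.45→31, 7 − 1.05 = 5.95→6) → #651f06
30%: (119 − 35.7 = 83.3→83, 37 − 11.1 = 25.9→26, 7 − 2.1 = 4.9→5) → #531a05
45%: (119 − 53.55 = 65.45→65, 37 − 16.65 = 20.35→20, 7 − 3.15 = 3.85→4) → #411404

#651f06, #531a05, #411404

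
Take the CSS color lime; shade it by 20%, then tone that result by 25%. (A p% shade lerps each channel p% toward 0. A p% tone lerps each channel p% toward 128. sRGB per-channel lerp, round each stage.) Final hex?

#20B920

CSS lime is rgb(0, 255, 0).
A 20% shade moves each channel 20% toward 0:
  R: 0 + 0.2×(0−0) = 0 + 0 = 0 → 0
  G: 255 − 51 = 204 → 204
  B: 0 + 0.2×(0−0) = 0 + 0 = 0 → 0
After the shade: rgb(0, 204, 0) = #00CC00.
Lerp each channel 25% toward 128:
  R: 0 + 0.25×(128−0) = 0 + 32 = 32 → 32
  G: 204 − 19 = 185 → 185
  B: 0 + 0.25×(128−0) = 0 + 32 = 32 → 32
rgb(32, 185, 32) = #20B920.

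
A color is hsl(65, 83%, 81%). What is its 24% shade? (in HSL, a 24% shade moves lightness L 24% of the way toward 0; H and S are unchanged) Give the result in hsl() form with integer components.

L moves 24% from 81 toward 0: 81 − 19.44 = 61.56 → 62.
H and S are unchanged.

hsl(65, 83%, 62%)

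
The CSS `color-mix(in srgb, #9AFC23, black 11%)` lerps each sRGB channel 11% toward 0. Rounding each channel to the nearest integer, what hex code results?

#89E01F

#9AFC23 is rgb(154, 252, 35).
Per channel, c → c + 0.11(0 − c):
  R: 154 + 0.11×(0−154) = 154 − 16.94 = 137.06 → 137
  G: 252 − 27.72 = 224.28 → 224
  B: 35 − 3.85 = 31.15 → 31
rgb(137, 224, 31) = #89E01F.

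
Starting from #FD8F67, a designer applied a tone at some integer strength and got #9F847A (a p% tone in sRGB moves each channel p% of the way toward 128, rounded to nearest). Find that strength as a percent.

#FD8F67 is rgb(253, 143, 103); #9F847A is rgb(159, 132, 122).
On the R channel (widest range): 159 ≈ 253 + (p/100)(128 − 253), so p ≈ 100×(159 − 253)/(128 − 253) = -9400/-125 = 75.20.
p = 75 reproduces all three channels after rounding.

75%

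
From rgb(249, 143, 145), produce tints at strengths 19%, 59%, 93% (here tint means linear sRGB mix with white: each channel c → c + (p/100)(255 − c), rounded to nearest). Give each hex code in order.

#faa4a6, #fdd1d2, #fff7f7

19%: (249 + 1.14 = 250.14→250, 143 + 21.28 = 164.28→164, 145 + 20.9 = 165.9→166) → #faa4a6
59%: (249 + 3.54 = 252.54→253, 143 + 66.08 = 209.08→209, 145 + 64.9 = 209.9→210) → #fdd1d2
93%: (249 + 5.58 = 254.58→255, 143 + 104.16 = 247.16→247, 145 + 102.3 = 247.3→247) → #fff7f7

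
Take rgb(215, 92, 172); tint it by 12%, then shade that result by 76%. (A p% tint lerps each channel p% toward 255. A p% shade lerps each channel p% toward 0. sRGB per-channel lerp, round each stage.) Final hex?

Per channel, c → c + 0.12(255 − c):
  R: 215 + 0.12×(255−215) = 215 + 4.8 = 219.8 → 220
  G: 92 + 0.12×(255−92) = 92 + 19.56 = 111.56 → 112
  B: 172 + 0.12×(255−172) = 172 + 9.96 = 181.96 → 182
After the tint: rgb(220, 112, 182) = #DC70B6.
A 76% shade moves each channel 76% toward 0:
  R: 220 − 167.2 = 52.8 → 53
  G: 112 + 0.76×(0−112) = 112 − 85.12 = 26.88 → 27
  B: 182 − 138.32 = 43.68 → 44
rgb(53, 27, 44) = #351B2C.

#351B2C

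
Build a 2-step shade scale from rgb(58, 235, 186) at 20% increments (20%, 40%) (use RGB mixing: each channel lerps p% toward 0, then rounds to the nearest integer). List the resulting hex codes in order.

20%: (58 − 11.6 = 46.4→46, 235 − 47 = 188→188, 186 − 37.2 = 148.8→149) → #2EBC95
40%: (58 − 23.2 = 34.8→35, 235 − 94 = 141→141, 186 − 74.4 = 111.6→112) → #238D70

#2EBC95, #238D70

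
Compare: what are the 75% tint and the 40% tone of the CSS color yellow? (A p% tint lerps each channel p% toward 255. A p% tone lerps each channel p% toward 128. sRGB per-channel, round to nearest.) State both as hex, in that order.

CSS yellow is rgb(255, 255, 0).
75% tint:
  R: 255 + 0 = 255 → 255
  G: 255 + 0.75×(255−255) = 255 + 0 = 255 → 255
  B: 0 + 191.25 = 191.25 → 191
  → #ffffbf
40% tone:
  R: 255 + 0.4×(128−255) = 255 − 50.8 = 204.2 → 204
  G: 255 + 0.4×(128−255) = 255 − 50.8 = 204.2 → 204
  B: 0 + 51.2 = 51.2 → 51
  → #cccc33

#ffffbf, #cccc33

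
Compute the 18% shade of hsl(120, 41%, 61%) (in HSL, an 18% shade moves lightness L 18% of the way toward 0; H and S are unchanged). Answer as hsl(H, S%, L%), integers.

hsl(120, 41%, 50%)

L moves 18% from 61 toward 0: 61 − 10.98 = 50.02 → 50.
H and S are unchanged.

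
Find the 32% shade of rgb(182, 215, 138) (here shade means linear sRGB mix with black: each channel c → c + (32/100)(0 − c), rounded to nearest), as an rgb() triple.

rgb(124, 146, 94)

Lerp each channel 32% toward 0:
  R: 182 + 0.32×(0−182) = 182 − 58.24 = 123.76 → 124
  G: 215 + 0.32×(0−215) = 215 − 68.8 = 146.2 → 146
  B: 138 + 0.32×(0−138) = 138 − 44.16 = 93.84 → 94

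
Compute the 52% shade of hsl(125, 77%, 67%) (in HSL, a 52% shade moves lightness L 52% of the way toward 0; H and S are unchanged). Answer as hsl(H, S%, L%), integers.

hsl(125, 77%, 32%)

L moves 52% from 67 toward 0: 67 − 34.84 = 32.16 → 32.
H and S are unchanged.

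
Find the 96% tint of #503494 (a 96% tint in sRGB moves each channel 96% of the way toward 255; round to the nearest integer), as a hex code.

#f8f7fb

#503494 is rgb(80, 52, 148).
A 96% tint moves each channel 96% toward 255:
  R: 80 + 168 = 248 → 248
  G: 52 + 194.88 = 246.88 → 247
  B: 148 + 0.96×(255−148) = 148 + 102.72 = 250.72 → 251
rgb(248, 247, 251) = #f8f7fb.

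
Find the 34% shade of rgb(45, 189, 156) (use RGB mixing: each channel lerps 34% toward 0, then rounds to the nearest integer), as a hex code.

A 34% shade moves each channel 34% toward 0:
  R: 45 + 0.34×(0−45) = 45 − 15.3 = 29.7 → 30
  G: 189 + 0.34×(0−189) = 189 − 64.26 = 124.74 → 125
  B: 156 + 0.34×(0−156) = 156 − 53.04 = 102.96 → 103
rgb(30, 125, 103) = #1E7D67.

#1E7D67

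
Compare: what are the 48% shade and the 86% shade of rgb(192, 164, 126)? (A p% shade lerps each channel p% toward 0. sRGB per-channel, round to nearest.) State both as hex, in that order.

48% shade:
  R: 192 − 92.16 = 99.84 → 100
  G: 164 + 0.48×(0−164) = 164 − 78.72 = 85.28 → 85
  B: 126 + 0.48×(0−126) = 126 − 60.48 = 65.52 → 66
  → #645542
86% shade:
  R: 192 + 0.86×(0−192) = 192 − 165.12 = 26.88 → 27
  G: 164 − 141.04 = 22.96 → 23
  B: 126 + 0.86×(0−126) = 126 − 108.36 = 17.64 → 18
  → #1B1712

#645542, #1B1712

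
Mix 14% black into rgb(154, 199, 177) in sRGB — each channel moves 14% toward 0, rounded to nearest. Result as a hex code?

#84AB98

Per channel, c → c + 0.14(0 − c):
  R: 154 + 0.14×(0−154) = 154 − 21.56 = 132.44 → 132
  G: 199 + 0.14×(0−199) = 199 − 27.86 = 171.14 → 171
  B: 177 − 24.78 = 152.22 → 152
rgb(132, 171, 152) = #84AB98.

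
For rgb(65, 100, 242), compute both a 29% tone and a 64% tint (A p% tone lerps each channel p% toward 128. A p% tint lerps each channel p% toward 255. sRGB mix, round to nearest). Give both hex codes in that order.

29% tone:
  R: 65 + 0.29×(128−65) = 65 + 18.27 = 83.27 → 83
  G: 100 + 0.29×(128−100) = 100 + 8.12 = 108.12 → 108
  B: 242 + 0.29×(128−242) = 242 − 33.06 = 208.94 → 209
  → #536CD1
64% tint:
  R: 65 + 121.6 = 186.6 → 187
  G: 100 + 99.2 = 199.2 → 199
  B: 242 + 8.32 = 250.32 → 250
  → #BBC7FA

#536CD1, #BBC7FA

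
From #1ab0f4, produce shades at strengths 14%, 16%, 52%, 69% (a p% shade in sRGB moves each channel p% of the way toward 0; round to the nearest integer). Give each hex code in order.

#1ab0f4 is rgb(26, 176, 244).
14%: (26 − 3.64 = 22.36→22, 176 − 24.64 = 151.36→151, 244 − 34.16 = 209.84→210) → #1697d2
16%: (26 − 4.16 = 21.84→22, 176 − 28.16 = 147.84→148, 244 − 39.04 = 204.96→205) → #1694cd
52%: (26 − 13.52 = 12.48→12, 176 − 91.52 = 84.48→84, 244 − 126.88 = 117.12→117) → #0c5475
69%: (26 − 17.94 = 8.06→8, 176 − 121.44 = 54.56→55, 244 − 168.36 = 75.64→76) → #08374c

#1697d2, #1694cd, #0c5475, #08374c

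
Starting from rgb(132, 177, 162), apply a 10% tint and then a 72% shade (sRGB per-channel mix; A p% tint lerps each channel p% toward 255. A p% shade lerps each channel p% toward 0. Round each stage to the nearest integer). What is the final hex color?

#283430

A 10% tint moves each channel 10% toward 255:
  R: 132 + 0.1×(255−132) = 132 + 12.3 = 144.3 → 144
  G: 177 + 7.8 = 184.8 → 185
  B: 162 + 9.3 = 171.3 → 171
After the tint: rgb(144, 185, 171) = #90B9AB.
Per channel, c → c + 0.72(0 − c):
  R: 144 + 0.72×(0−144) = 144 − 103.68 = 40.32 → 40
  G: 185 + 0.72×(0−185) = 185 − 133.2 = 51.8 → 52
  B: 171 + 0.72×(0−171) = 171 − 123.12 = 47.88 → 48
rgb(40, 52, 48) = #283430.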